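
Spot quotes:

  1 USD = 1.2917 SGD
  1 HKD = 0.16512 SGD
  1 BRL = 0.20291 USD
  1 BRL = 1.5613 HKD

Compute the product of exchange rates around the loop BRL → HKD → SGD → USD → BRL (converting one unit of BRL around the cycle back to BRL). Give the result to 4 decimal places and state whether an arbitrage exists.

0.9836 (arbitrage exists)

Around BRL → HKD → SGD → USD → BRL: 1 × 1.5613 × 0.16512 ÷ 1.2917 ÷ 0.20291 = 0.983605
Product < 1; profitable direction is BRL → USD → SGD → HKD → BRL.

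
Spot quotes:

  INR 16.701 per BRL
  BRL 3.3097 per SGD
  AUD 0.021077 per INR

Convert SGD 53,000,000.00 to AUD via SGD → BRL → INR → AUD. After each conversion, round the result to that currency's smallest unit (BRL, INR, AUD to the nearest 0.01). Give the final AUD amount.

SGD 53,000,000.00 × 3.3097 = BRL 175,414,100.00
BRL 175,414,100.00 × 16.701 = INR 2,929,590,884.10
INR 2,929,590,884.10 × 0.021077 = AUD 61,746,987.06

AUD 61,746,987.06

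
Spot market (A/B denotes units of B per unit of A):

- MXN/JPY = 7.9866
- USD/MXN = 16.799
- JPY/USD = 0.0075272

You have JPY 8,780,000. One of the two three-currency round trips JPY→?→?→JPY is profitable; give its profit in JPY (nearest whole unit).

Profitable loop is JPY → USD → MXN → JPY:
JPY 8,780,000 × 0.0075272 = USD 66,088.82
USD 66,088.82 × 16.799 = MXN 1,110,226.02
MXN 1,110,226.02 × 7.9866 = JPY 8,866,931
Profit = JPY 8,866,931 − JPY 8,780,000

Profit: JPY 86,931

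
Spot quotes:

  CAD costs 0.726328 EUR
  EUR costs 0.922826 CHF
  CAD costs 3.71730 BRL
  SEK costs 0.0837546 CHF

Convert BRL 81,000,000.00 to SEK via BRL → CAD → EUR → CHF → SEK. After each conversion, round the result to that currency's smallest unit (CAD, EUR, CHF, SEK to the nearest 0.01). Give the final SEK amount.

SEK 174,381,876.58

BRL 81,000,000.00 ÷ 3.71730 = CAD 21,790,008.88
CAD 21,790,008.88 × 0.726328 = EUR 15,826,693.57
EUR 15,826,693.57 × 0.922826 = CHF 14,605,284.32
CHF 14,605,284.32 ÷ 0.0837546 = SEK 174,381,876.58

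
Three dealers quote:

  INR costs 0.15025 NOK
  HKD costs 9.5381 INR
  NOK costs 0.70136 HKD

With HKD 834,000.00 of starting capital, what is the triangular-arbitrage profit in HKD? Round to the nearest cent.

Profit: HKD 4,268.98

Profitable loop is HKD → INR → NOK → HKD:
HKD 834,000.00 × 9.5381 = INR 7,954,775.40
INR 7,954,775.40 × 0.15025 = NOK 1,195,205.00
NOK 1,195,205.00 × 0.70136 = HKD 838,268.98
Profit = HKD 838,268.98 − HKD 834,000.00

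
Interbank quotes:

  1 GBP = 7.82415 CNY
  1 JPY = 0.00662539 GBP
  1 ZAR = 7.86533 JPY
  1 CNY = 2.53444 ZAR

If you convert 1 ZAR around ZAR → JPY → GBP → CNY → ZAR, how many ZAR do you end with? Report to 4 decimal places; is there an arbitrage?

1.0334 (arbitrage exists)

Around ZAR → JPY → GBP → CNY → ZAR: 1 × 7.86533 × 0.00662539 × 7.82415 × 2.53444 = 1.033350
Product > 1; profitable direction is ZAR → JPY → GBP → CNY → ZAR.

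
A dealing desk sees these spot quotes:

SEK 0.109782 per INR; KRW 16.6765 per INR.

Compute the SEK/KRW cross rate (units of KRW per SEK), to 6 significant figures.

SEK/KRW = 151.906

1 SEK ÷ 0.109782 = 9.10896 INR
9.10896 INR × 16.6765 = 151.906 KRW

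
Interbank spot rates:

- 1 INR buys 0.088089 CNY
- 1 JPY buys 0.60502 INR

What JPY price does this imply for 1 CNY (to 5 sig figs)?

1 CNY ÷ 0.088089 = 11.3522 INR
11.3522 INR ÷ 0.60502 = 18.7633 JPY

CNY/JPY = 18.763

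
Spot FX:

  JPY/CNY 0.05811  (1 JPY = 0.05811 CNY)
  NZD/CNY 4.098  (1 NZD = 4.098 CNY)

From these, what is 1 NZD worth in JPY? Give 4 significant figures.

NZD/JPY = 70.52

1 NZD × 4.098 = 4.098 CNY
4.098 CNY ÷ 0.05811 = 70.5214 JPY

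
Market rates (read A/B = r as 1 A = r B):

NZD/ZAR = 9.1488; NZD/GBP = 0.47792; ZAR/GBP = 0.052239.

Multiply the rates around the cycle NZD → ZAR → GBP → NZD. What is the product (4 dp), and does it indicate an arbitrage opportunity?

1.0000 (no arbitrage)

Around NZD → ZAR → GBP → NZD: 1 × 9.1488 × 0.052239 ÷ 0.47792 = 1.000009
Product ≈ 1 (deviation 0.001%, within rounding noise).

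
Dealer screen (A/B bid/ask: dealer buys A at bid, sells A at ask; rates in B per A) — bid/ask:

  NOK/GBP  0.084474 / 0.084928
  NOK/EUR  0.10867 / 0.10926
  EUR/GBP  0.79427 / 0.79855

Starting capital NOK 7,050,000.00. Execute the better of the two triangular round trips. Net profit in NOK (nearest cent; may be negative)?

Net profit: NOK 114,997.55

Best loop NOK → EUR → GBP → NOK:
NOK 7,050,000.00 × 0.10867 (sell NOK at bid) = EUR 766,123.50
EUR 766,123.50 × 0.79427 (sell EUR at bid) = GBP 608,508.91
GBP 608,508.91 ÷ 0.084928 (buy NOK at ask) = NOK 7,164,997.55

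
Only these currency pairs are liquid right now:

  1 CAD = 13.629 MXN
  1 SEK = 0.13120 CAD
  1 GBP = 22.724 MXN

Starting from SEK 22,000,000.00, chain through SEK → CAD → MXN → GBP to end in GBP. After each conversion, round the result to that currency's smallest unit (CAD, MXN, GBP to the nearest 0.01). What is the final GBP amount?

SEK 22,000,000.00 × 0.13120 = CAD 2,886,400.00
CAD 2,886,400.00 × 13.629 = MXN 39,338,745.60
MXN 39,338,745.60 ÷ 22.724 = GBP 1,731,154.09

GBP 1,731,154.09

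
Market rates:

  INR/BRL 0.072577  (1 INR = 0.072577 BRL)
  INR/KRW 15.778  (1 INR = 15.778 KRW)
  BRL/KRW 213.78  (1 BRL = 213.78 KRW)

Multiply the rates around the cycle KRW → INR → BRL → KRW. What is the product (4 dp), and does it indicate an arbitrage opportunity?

Around KRW → INR → BRL → KRW: 1 ÷ 15.778 × 0.072577 × 213.78 = 0.983364
Product < 1; profitable direction is KRW → BRL → INR → KRW.

0.9834 (arbitrage exists)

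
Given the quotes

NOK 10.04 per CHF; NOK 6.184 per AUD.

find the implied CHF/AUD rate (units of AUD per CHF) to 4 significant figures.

1 CHF × 10.04 = 10.04 NOK
10.04 NOK ÷ 6.184 = 1.62354 AUD

CHF/AUD = 1.624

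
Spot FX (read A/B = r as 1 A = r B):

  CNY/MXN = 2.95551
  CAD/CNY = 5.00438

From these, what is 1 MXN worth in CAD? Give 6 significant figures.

1 MXN ÷ 2.95551 = 0.338351 CNY
0.338351 CNY ÷ 5.00438 = 0.067611 CAD

MXN/CAD = 0.0676110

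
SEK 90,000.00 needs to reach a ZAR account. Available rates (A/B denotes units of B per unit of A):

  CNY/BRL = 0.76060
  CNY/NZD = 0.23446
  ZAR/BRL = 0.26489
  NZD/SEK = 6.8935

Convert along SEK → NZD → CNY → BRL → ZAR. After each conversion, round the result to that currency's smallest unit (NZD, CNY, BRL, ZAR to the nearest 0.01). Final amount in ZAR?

SEK 90,000.00 ÷ 6.8935 = NZD 13,055.78
NZD 13,055.78 ÷ 0.23446 = CNY 55,684.47
CNY 55,684.47 × 0.76060 = BRL 42,353.61
BRL 42,353.61 ÷ 0.26489 = ZAR 159,891.31

ZAR 159,891.31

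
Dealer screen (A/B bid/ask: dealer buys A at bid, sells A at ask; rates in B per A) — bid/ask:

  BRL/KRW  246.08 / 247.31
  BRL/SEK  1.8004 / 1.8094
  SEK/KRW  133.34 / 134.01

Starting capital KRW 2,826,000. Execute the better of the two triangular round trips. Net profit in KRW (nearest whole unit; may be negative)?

Best loop KRW → SEK → BRL → KRW:
KRW 2,826,000 ÷ 134.01 (buy SEK at ask) = SEK 21,087.98
SEK 21,087.98 ÷ 1.8094 (buy BRL at ask) = BRL 11,654.68
BRL 11,654.68 × 246.08 (sell BRL at bid) = KRW 2,867,984

Net profit: KRW 41,984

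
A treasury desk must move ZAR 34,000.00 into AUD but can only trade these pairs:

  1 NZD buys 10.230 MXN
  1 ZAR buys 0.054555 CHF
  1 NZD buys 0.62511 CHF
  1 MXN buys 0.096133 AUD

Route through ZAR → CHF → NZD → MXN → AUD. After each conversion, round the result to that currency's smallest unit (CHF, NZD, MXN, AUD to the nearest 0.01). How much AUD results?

ZAR 34,000.00 × 0.054555 = CHF 1,854.87
CHF 1,854.87 ÷ 0.62511 = NZD 2,967.27
NZD 2,967.27 × 10.230 = MXN 30,355.17
MXN 30,355.17 × 0.096133 = AUD 2,918.13

AUD 2,918.13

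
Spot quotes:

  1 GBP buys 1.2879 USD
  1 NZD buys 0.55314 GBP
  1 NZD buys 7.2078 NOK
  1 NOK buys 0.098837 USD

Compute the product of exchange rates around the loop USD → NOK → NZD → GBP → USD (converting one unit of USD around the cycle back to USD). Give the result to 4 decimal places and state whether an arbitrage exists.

Around USD → NOK → NZD → GBP → USD: 1 ÷ 0.098837 ÷ 7.2078 × 0.55314 × 1.2879 = 0.999988
Product ≈ 1 (deviation 0.001%, within rounding noise).

1.0000 (no arbitrage)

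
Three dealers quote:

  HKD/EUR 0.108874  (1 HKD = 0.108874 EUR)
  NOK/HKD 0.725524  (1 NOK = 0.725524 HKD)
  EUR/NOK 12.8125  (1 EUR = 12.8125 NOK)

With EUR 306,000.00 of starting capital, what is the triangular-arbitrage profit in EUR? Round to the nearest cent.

Profit: EUR 3,692.91

Profitable loop is EUR → NOK → HKD → EUR:
EUR 306,000.00 × 12.8125 = NOK 3,920,625.00
NOK 3,920,625.00 × 0.725524 = HKD 2,844,507.53
HKD 2,844,507.53 × 0.108874 = EUR 309,692.91
Profit = EUR 309,692.91 − EUR 306,000.00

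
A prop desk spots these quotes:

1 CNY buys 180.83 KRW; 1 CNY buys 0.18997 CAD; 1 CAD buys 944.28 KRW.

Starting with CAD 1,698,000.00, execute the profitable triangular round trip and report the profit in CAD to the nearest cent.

Profit: CAD 13,679.12

Profitable loop is CAD → CNY → KRW → CAD:
CAD 1,698,000.00 ÷ 0.18997 = CNY 8,938,253.41
CNY 8,938,253.41 × 180.83 = KRW 1,616,304,364
KRW 1,616,304,364 ÷ 944.28 = CAD 1,711,679.12
Profit = CAD 1,711,679.12 − CAD 1,698,000.00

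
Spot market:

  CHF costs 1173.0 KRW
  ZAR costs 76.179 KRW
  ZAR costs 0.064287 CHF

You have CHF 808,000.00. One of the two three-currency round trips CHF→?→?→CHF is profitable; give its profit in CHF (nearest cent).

Profit: CHF 8,254.25

Profitable loop is CHF → ZAR → KRW → CHF:
CHF 808,000.00 ÷ 0.064287 = ZAR 12,568,637.52
ZAR 12,568,637.52 × 76.179 = KRW 957,466,237
KRW 957,466,237 ÷ 1173.0 = CHF 816,254.25
Profit = CHF 816,254.25 − CHF 808,000.00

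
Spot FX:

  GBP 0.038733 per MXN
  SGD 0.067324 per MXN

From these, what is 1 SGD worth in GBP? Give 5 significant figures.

SGD/GBP = 0.57532

1 SGD ÷ 0.067324 = 14.8535 MXN
14.8535 MXN × 0.038733 = 0.575322 GBP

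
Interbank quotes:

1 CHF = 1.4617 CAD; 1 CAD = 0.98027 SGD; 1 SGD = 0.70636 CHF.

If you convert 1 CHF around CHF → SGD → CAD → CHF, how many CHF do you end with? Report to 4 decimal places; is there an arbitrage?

Around CHF → SGD → CAD → CHF: 1 ÷ 0.70636 ÷ 0.98027 ÷ 1.4617 = 0.988030
Product < 1; profitable direction is CHF → CAD → SGD → CHF.

0.9880 (arbitrage exists)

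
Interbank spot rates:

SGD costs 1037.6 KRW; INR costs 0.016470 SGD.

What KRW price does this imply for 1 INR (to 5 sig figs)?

1 INR × 0.016470 = 0.01647 SGD
0.01647 SGD × 1037.6 = 17.0893 KRW

INR/KRW = 17.089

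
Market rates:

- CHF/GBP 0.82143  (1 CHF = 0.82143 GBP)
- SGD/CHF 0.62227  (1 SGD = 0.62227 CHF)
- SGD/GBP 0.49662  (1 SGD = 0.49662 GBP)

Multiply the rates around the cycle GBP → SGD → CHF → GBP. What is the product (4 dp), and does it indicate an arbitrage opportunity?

1.0293 (arbitrage exists)

Around GBP → SGD → CHF → GBP: 1 ÷ 0.49662 × 0.62227 × 0.82143 = 1.029260
Product > 1; profitable direction is GBP → SGD → CHF → GBP.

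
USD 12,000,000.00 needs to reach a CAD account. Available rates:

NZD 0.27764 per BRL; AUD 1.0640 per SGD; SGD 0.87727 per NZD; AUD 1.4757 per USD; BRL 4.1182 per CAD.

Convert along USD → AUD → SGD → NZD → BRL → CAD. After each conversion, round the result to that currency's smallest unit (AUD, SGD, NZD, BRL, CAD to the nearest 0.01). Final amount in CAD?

CAD 16,592,619.24

USD 12,000,000.00 × 1.4757 = AUD 17,708,400.00
AUD 17,708,400.00 ÷ 1.0640 = SGD 16,643,233.08
SGD 16,643,233.08 ÷ 0.87727 = NZD 18,971,620.00
NZD 18,971,620.00 ÷ 0.27764 = BRL 68,331,724.54
BRL 68,331,724.54 ÷ 4.1182 = CAD 16,592,619.24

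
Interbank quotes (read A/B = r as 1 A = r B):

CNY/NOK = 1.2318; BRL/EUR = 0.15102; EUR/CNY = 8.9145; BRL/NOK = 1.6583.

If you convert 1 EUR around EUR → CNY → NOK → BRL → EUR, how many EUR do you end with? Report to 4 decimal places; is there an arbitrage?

Around EUR → CNY → NOK → BRL → EUR: 1 × 8.9145 × 1.2318 ÷ 1.6583 × 0.15102 = 1.000020
Product ≈ 1 (deviation 0.002%, within rounding noise).

1.0000 (no arbitrage)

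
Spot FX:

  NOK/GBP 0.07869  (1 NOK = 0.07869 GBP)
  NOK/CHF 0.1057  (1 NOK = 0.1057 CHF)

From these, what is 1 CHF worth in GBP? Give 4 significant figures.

1 CHF ÷ 0.1057 = 9.46074 NOK
9.46074 NOK × 0.07869 = 0.744465 GBP

CHF/GBP = 0.7445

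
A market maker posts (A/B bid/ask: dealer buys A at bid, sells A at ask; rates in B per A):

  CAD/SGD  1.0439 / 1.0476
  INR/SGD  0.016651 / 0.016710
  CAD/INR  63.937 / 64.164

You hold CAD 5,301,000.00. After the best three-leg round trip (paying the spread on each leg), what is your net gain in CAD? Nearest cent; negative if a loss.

Best loop CAD → INR → SGD → CAD:
CAD 5,301,000.00 × 63.937 (sell CAD at bid) = INR 338,930,037.00
INR 338,930,037.00 × 0.016651 (sell INR at bid) = SGD 5,643,524.05
SGD 5,643,524.05 ÷ 1.0476 (buy CAD at ask) = CAD 5,387,098.17

Net profit: CAD 86,098.17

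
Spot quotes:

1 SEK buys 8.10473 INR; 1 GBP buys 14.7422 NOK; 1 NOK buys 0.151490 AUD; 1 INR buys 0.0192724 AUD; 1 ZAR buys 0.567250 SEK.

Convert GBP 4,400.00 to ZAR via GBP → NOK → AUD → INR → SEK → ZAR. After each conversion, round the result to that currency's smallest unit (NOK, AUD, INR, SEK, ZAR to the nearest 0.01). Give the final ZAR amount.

ZAR 110,904.72

GBP 4,400.00 × 14.7422 = NOK 64,865.68
NOK 64,865.68 × 0.151490 = AUD 9,826.50
AUD 9,826.50 ÷ 0.0192724 = INR 509,874.22
INR 509,874.22 ÷ 8.10473 = SEK 62,910.70
SEK 62,910.70 ÷ 0.567250 = ZAR 110,904.72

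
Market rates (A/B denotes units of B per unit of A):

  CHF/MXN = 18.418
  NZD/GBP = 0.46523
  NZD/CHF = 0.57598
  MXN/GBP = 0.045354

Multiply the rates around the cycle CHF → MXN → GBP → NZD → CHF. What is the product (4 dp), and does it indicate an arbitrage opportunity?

1.0342 (arbitrage exists)

Around CHF → MXN → GBP → NZD → CHF: 1 × 18.418 × 0.045354 ÷ 0.46523 × 0.57598 = 1.034184
Product > 1; profitable direction is CHF → MXN → GBP → NZD → CHF.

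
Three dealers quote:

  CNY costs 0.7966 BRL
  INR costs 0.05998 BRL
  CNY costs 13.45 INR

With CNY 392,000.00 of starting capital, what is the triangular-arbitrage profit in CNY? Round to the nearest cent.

Profit: CNY 4,985.38

Profitable loop is CNY → INR → BRL → CNY:
CNY 392,000.00 × 13.45 = INR 5,272,400.00
INR 5,272,400.00 × 0.05998 = BRL 316,238.55
BRL 316,238.55 ÷ 0.7966 = CNY 396,985.38
Profit = CNY 396,985.38 − CNY 392,000.00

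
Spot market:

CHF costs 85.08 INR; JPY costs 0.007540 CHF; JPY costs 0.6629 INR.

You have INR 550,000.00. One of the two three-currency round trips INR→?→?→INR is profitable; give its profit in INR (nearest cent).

Profit: INR 18,344.79

Profitable loop is INR → CHF → JPY → INR:
INR 550,000.00 ÷ 85.08 = CHF 6,464.50
CHF 6,464.50 ÷ 0.007540 = JPY 857,361
JPY 857,361 × 0.6629 = INR 568,344.79
Profit = INR 568,344.79 − INR 550,000.00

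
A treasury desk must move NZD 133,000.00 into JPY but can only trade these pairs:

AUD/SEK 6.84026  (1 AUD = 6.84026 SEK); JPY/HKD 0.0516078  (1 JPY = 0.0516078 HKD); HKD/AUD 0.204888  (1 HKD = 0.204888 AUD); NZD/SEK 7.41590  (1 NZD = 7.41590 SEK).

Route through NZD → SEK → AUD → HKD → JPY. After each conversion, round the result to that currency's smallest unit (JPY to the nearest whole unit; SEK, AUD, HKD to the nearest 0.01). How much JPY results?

JPY 13,636,754

NZD 133,000.00 × 7.41590 = SEK 986,314.70
SEK 986,314.70 ÷ 6.84026 = AUD 144,192.57
AUD 144,192.57 ÷ 0.204888 = HKD 703,762.89
HKD 703,762.89 ÷ 0.0516078 = JPY 13,636,754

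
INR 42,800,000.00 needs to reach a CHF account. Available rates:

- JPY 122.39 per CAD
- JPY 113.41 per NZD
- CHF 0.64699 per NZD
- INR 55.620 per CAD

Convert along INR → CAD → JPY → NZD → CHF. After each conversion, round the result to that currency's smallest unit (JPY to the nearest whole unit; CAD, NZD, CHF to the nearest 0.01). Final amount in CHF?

INR 42,800,000.00 ÷ 55.620 = CAD 769,507.37
CAD 769,507.37 × 122.39 = JPY 94,180,007
JPY 94,180,007 ÷ 113.41 = NZD 830,438.29
NZD 830,438.29 × 0.64699 = CHF 537,285.27

CHF 537,285.27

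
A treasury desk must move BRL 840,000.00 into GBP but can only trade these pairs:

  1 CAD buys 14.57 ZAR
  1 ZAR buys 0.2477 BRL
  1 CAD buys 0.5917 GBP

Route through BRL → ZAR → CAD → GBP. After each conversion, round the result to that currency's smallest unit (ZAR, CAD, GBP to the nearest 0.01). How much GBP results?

GBP 137,719.45

BRL 840,000.00 ÷ 0.2477 = ZAR 3,391,199.03
ZAR 3,391,199.03 ÷ 14.57 = CAD 232,752.16
CAD 232,752.16 × 0.5917 = GBP 137,719.45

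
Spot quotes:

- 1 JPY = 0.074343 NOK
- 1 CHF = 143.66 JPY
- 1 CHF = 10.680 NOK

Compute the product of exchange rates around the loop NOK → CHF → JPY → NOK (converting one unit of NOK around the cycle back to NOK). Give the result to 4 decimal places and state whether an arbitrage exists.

1.0000 (no arbitrage)

Around NOK → CHF → JPY → NOK: 1 ÷ 10.680 × 143.66 × 0.074343 = 1.000011
Product ≈ 1 (deviation 0.001%, within rounding noise).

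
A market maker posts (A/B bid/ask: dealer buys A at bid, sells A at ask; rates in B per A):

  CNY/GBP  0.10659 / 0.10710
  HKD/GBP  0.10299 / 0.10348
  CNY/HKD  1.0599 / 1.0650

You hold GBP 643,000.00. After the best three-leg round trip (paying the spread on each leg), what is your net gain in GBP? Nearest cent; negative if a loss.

Net profit: GBP 12,362.30

Best loop GBP → CNY → HKD → GBP:
GBP 643,000.00 ÷ 0.10710 (buy CNY at ask) = CNY 6,003,734.83
CNY 6,003,734.83 × 1.0599 (sell CNY at bid) = HKD 6,363,358.54
HKD 6,363,358.54 × 0.10299 (sell HKD at bid) = GBP 655,362.30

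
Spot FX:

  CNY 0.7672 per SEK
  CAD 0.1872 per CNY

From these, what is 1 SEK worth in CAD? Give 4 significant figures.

SEK/CAD = 0.1436

1 SEK × 0.7672 = 0.7672 CNY
0.7672 CNY × 0.1872 = 0.14362 CAD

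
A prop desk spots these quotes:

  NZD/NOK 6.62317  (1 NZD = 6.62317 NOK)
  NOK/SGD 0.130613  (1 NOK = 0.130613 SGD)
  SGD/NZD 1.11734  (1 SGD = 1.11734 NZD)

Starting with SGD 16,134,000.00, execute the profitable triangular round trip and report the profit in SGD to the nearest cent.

Profitable loop is SGD → NOK → NZD → SGD:
SGD 16,134,000.00 ÷ 0.130613 = NOK 123,525,223.37
NOK 123,525,223.37 ÷ 6.62317 = NZD 18,650,468.49
NZD 18,650,468.49 ÷ 1.11734 = SGD 16,691,847.14
Profit = SGD 16,691,847.14 − SGD 16,134,000.00

Profit: SGD 557,847.14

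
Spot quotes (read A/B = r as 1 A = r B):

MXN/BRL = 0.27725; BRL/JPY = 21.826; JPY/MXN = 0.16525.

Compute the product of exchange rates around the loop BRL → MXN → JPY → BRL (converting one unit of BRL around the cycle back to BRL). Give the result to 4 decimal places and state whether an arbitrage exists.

1.0000 (no arbitrage)

Around BRL → MXN → JPY → BRL: 1 ÷ 0.27725 ÷ 0.16525 ÷ 21.826 = 1.000030
Product ≈ 1 (deviation 0.003%, within rounding noise).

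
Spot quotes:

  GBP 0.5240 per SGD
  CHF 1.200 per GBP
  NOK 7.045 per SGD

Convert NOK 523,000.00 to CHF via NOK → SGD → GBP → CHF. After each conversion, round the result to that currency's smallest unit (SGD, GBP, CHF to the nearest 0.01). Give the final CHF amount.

NOK 523,000.00 ÷ 7.045 = SGD 74,237.05
SGD 74,237.05 × 0.5240 = GBP 38,900.21
GBP 38,900.21 × 1.200 = CHF 46,680.25

CHF 46,680.25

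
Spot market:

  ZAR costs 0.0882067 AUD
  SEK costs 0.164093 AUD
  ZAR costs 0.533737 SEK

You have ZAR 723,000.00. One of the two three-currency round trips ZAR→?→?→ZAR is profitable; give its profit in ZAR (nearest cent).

Profit: ZAR 5,152.77

Profitable loop is ZAR → AUD → SEK → ZAR:
ZAR 723,000.00 × 0.0882067 = AUD 63,773.44
AUD 63,773.44 ÷ 0.164093 = SEK 388,642.08
SEK 388,642.08 ÷ 0.533737 = ZAR 728,152.77
Profit = ZAR 728,152.77 − ZAR 723,000.00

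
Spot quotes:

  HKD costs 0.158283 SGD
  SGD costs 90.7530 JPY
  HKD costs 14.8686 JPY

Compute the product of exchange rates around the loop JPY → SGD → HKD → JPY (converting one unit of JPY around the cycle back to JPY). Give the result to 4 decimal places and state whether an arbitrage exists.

1.0351 (arbitrage exists)

Around JPY → SGD → HKD → JPY: 1 ÷ 90.7530 ÷ 0.158283 × 14.8686 = 1.035082
Product > 1; profitable direction is JPY → SGD → HKD → JPY.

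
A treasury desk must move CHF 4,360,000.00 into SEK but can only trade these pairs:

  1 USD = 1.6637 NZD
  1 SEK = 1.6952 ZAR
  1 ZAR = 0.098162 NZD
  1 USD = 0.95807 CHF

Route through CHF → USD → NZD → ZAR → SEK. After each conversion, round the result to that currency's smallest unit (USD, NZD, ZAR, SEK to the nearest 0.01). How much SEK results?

SEK 45,498,797.87

CHF 4,360,000.00 ÷ 0.95807 = USD 4,550,815.70
USD 4,550,815.70 × 1.6637 = NZD 7,571,192.08
NZD 7,571,192.08 ÷ 0.098162 = ZAR 77,129,562.15
ZAR 77,129,562.15 ÷ 1.6952 = SEK 45,498,797.87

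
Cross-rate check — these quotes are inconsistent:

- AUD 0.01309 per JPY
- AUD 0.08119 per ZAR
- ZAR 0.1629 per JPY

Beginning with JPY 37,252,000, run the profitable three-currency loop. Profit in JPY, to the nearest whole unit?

Profit: JPY 386,610

Profitable loop is JPY → ZAR → AUD → JPY:
JPY 37,252,000 × 0.1629 = ZAR 6,068,350.80
ZAR 6,068,350.80 × 0.08119 = AUD 492,689.40
AUD 492,689.40 ÷ 0.01309 = JPY 37,638,610
Profit = JPY 37,638,610 − JPY 37,252,000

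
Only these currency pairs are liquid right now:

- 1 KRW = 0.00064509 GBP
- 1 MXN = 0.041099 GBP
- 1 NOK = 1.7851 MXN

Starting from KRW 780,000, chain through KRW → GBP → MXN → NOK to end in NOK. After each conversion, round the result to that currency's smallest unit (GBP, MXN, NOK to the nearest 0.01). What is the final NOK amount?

KRW 780,000 × 0.00064509 = GBP 503.17
GBP 503.17 ÷ 0.041099 = MXN 12,242.88
MXN 12,242.88 ÷ 1.7851 = NOK 6,858.37

NOK 6,858.37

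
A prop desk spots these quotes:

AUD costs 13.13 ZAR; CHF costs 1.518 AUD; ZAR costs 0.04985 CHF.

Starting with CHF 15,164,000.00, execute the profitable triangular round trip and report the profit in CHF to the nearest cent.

Profit: CHF 98,023.41

Profitable loop is CHF → ZAR → AUD → CHF:
CHF 15,164,000.00 ÷ 0.04985 = ZAR 304,192,577.73
ZAR 304,192,577.73 ÷ 13.13 = AUD 23,167,751.54
AUD 23,167,751.54 ÷ 1.518 = CHF 15,262,023.41
Profit = CHF 15,262,023.41 − CHF 15,164,000.00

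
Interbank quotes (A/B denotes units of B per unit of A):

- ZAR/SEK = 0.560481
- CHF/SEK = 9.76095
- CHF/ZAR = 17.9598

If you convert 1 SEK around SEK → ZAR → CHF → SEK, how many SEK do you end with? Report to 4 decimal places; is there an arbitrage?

Around SEK → ZAR → CHF → SEK: 1 ÷ 0.560481 ÷ 17.9598 × 9.76095 = 0.969683
Product < 1; profitable direction is SEK → CHF → ZAR → SEK.

0.9697 (arbitrage exists)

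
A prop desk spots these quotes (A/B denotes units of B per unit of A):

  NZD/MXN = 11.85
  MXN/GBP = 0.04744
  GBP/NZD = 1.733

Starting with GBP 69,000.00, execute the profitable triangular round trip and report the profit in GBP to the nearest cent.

Profit: GBP 1,825.15

Profitable loop is GBP → MXN → NZD → GBP:
GBP 69,000.00 ÷ 0.04744 = MXN 1,454,468.80
MXN 1,454,468.80 ÷ 11.85 = NZD 122,739.98
NZD 122,739.98 ÷ 1.733 = GBP 70,825.15
Profit = GBP 70,825.15 − GBP 69,000.00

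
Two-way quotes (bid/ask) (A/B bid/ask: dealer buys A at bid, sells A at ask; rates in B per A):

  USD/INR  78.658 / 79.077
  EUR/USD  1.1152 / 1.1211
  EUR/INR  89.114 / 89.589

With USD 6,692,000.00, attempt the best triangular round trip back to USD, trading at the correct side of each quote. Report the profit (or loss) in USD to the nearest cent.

Best loop USD → EUR → INR → USD:
USD 6,692,000.00 ÷ 1.1211 (buy EUR at ask) = EUR 5,969,137.45
EUR 5,969,137.45 × 89.114 (sell EUR at bid) = INR 531,933,715.10
INR 531,933,715.10 ÷ 79.077 (buy USD at ask) = USD 6,726,781.68

Net profit: USD 34,781.68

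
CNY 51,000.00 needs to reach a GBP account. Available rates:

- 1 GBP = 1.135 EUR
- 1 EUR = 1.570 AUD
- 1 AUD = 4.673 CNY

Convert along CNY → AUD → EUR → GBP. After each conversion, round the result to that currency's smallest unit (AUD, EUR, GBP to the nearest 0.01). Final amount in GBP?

GBP 6,124.62

CNY 51,000.00 ÷ 4.673 = AUD 10,913.76
AUD 10,913.76 ÷ 1.570 = EUR 6,951.44
EUR 6,951.44 ÷ 1.135 = GBP 6,124.62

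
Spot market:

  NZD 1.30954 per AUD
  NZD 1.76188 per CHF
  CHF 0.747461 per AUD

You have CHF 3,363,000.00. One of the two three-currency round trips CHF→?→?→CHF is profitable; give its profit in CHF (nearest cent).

Profit: CHF 18,995.01

Profitable loop is CHF → NZD → AUD → CHF:
CHF 3,363,000.00 × 1.76188 = NZD 5,925,202.44
NZD 5,925,202.44 ÷ 1.30954 = AUD 4,524,644.10
AUD 4,524,644.10 × 0.747461 = CHF 3,381,995.01
Profit = CHF 3,381,995.01 − CHF 3,363,000.00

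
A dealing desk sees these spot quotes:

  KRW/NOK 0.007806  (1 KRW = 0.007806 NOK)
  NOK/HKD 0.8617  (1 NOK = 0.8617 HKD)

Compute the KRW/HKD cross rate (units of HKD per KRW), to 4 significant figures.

KRW/HKD = 0.006726

1 KRW × 0.007806 = 0.007806 NOK
0.007806 NOK × 0.8617 = 0.00672643 HKD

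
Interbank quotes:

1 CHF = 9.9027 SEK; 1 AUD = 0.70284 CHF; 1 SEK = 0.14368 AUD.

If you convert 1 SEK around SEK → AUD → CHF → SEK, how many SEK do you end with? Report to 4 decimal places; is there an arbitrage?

1.0000 (no arbitrage)

Around SEK → AUD → CHF → SEK: 1 × 0.14368 × 0.70284 × 9.9027 = 1.000015
Product ≈ 1 (deviation 0.001%, within rounding noise).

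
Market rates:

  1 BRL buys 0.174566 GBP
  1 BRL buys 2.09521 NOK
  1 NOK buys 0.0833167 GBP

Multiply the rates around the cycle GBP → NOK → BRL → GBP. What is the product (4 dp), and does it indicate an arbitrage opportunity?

Around GBP → NOK → BRL → GBP: 1 ÷ 0.0833167 ÷ 2.09521 × 0.174566 = 1.000000
Product ≈ 1 (deviation 0.000%, within rounding noise).

1.0000 (no arbitrage)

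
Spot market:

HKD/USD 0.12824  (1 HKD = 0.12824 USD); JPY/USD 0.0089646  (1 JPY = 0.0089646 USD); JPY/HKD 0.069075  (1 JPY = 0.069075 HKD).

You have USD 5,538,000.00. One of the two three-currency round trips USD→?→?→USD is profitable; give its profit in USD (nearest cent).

Profit: USD 66,533.44

Profitable loop is USD → HKD → JPY → USD:
USD 5,538,000.00 ÷ 0.12824 = HKD 43,184,653.77
HKD 43,184,653.77 ÷ 0.069075 = JPY 625,184,999
JPY 625,184,999 × 0.0089646 = USD 5,604,533.44
Profit = USD 5,604,533.44 − USD 5,538,000.00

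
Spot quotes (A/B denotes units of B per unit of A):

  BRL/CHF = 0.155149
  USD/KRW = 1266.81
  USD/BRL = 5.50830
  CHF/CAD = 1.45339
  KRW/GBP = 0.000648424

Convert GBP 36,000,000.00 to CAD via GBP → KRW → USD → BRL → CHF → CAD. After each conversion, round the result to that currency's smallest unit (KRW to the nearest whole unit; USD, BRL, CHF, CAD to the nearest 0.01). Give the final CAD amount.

GBP 36,000,000.00 ÷ 0.000648424 = KRW 55,519,228,159
KRW 55,519,228,159 ÷ 1266.81 = USD 43,826,010.34
USD 43,826,010.34 × 5.50830 = BRL 241,406,812.76
BRL 241,406,812.76 × 0.155149 = CHF 37,454,025.59
CHF 37,454,025.59 × 1.45339 = CAD 54,435,306.25

CAD 54,435,306.25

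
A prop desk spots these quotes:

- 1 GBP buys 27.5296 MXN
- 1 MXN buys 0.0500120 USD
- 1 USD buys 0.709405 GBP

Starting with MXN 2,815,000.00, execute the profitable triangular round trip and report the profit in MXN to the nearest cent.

Profitable loop is MXN → GBP → USD → MXN:
MXN 2,815,000.00 ÷ 27.5296 = GBP 102,253.57
GBP 102,253.57 ÷ 0.709405 = USD 144,139.91
USD 144,139.91 ÷ 0.0500120 = MXN 2,882,106.54
Profit = MXN 2,882,106.54 − MXN 2,815,000.00

Profit: MXN 67,106.54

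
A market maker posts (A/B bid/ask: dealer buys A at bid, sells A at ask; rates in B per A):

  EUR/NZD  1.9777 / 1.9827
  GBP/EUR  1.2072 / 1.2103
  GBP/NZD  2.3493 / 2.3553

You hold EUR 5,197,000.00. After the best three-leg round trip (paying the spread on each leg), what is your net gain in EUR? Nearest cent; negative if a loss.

Net profit: EUR 71,004.35

Best loop EUR → NZD → GBP → EUR:
EUR 5,197,000.00 × 1.9777 (sell EUR at bid) = NZD 10,278,106.90
NZD 10,278,106.90 ÷ 2.3553 (buy GBP at ask) = GBP 4,363,820.70
GBP 4,363,820.70 × 1.2072 (sell GBP at bid) = EUR 5,268,004.35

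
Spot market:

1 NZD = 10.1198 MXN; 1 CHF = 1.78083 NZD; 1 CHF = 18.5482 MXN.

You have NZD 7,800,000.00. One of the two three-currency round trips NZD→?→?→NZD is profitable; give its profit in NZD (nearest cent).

Profitable loop is NZD → CHF → MXN → NZD:
NZD 7,800,000.00 ÷ 1.78083 = CHF 4,379,980.12
CHF 4,379,980.12 × 18.5482 = MXN 81,240,747.29
MXN 81,240,747.29 ÷ 10.1198 = NZD 8,027,900.48
Profit = NZD 8,027,900.48 − NZD 7,800,000.00

Profit: NZD 227,900.48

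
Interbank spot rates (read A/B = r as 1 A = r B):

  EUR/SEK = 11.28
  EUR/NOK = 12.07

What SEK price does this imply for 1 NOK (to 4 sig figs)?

1 NOK ÷ 12.07 = 0.08285 EUR
0.08285 EUR × 11.28 = 0.934548 SEK

NOK/SEK = 0.9345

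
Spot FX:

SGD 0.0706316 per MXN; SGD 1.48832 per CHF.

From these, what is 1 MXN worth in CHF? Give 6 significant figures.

1 MXN × 0.0706316 = 0.0706316 SGD
0.0706316 SGD ÷ 1.48832 = 0.0474573 CHF

MXN/CHF = 0.0474573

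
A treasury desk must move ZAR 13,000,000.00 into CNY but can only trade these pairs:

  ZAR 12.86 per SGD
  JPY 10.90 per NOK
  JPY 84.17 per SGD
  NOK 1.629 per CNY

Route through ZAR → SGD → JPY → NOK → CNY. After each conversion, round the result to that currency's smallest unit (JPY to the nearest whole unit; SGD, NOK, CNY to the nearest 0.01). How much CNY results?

CNY 4,791,948.34

ZAR 13,000,000.00 ÷ 12.86 = SGD 1,010,886.47
SGD 1,010,886.47 × 84.17 = JPY 85,086,314
JPY 85,086,314 ÷ 10.90 = NOK 7,806,083.85
NOK 7,806,083.85 ÷ 1.629 = CNY 4,791,948.34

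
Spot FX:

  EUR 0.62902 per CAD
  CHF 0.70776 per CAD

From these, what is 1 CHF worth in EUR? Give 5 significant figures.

1 CHF ÷ 0.70776 = 1.41291 CAD
1.41291 CAD × 0.62902 = 0.888748 EUR

CHF/EUR = 0.88875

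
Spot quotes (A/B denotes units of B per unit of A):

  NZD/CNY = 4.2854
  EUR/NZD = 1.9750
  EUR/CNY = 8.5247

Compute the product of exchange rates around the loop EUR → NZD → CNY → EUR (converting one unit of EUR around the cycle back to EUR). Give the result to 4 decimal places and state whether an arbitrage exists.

0.9928 (arbitrage exists)

Around EUR → NZD → CNY → EUR: 1 × 1.9750 × 4.2854 ÷ 8.5247 = 0.992840
Product < 1; profitable direction is EUR → CNY → NZD → EUR.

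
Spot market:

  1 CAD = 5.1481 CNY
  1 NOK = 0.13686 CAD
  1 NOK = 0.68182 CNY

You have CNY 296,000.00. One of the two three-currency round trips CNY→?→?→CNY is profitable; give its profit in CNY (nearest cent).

Profitable loop is CNY → NOK → CAD → CNY:
CNY 296,000.00 ÷ 0.68182 = NOK 434,132.18
NOK 434,132.18 × 0.13686 = CAD 59,415.33
CAD 59,415.33 × 5.1481 = CNY 305,876.06
Profit = CNY 305,876.06 − CNY 296,000.00

Profit: CNY 9,876.06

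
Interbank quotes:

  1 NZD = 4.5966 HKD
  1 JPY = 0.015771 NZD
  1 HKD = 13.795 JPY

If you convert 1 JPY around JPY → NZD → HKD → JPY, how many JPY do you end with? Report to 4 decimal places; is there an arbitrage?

1.0000 (no arbitrage)

Around JPY → NZD → HKD → JPY: 1 × 0.015771 × 4.5966 × 13.795 = 1.000041
Product ≈ 1 (deviation 0.004%, within rounding noise).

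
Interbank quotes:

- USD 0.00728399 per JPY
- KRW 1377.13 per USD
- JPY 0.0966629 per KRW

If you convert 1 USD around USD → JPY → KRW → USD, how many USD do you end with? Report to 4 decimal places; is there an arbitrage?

Around USD → JPY → KRW → USD: 1 ÷ 0.00728399 ÷ 0.0966629 ÷ 1377.13 = 1.031326
Product > 1; profitable direction is USD → JPY → KRW → USD.

1.0313 (arbitrage exists)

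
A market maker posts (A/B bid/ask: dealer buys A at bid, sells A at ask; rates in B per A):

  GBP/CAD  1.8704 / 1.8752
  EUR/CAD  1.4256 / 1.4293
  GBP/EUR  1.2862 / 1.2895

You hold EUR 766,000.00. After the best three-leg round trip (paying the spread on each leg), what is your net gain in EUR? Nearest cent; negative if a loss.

Net profit: EUR 11,353.44

Best loop EUR → GBP → CAD → EUR:
EUR 766,000.00 ÷ 1.2895 (buy GBP at ask) = GBP 594,028.69
GBP 594,028.69 × 1.8704 (sell GBP at bid) = CAD 1,111,071.27
CAD 1,111,071.27 ÷ 1.4293 (buy EUR at ask) = EUR 777,353.44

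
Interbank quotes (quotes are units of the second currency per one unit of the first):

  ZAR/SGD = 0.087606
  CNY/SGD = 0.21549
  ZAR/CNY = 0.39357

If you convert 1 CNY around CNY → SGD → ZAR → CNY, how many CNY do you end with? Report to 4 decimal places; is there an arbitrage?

Around CNY → SGD → ZAR → CNY: 1 × 0.21549 ÷ 0.087606 × 0.39357 = 0.968089
Product < 1; profitable direction is CNY → ZAR → SGD → CNY.

0.9681 (arbitrage exists)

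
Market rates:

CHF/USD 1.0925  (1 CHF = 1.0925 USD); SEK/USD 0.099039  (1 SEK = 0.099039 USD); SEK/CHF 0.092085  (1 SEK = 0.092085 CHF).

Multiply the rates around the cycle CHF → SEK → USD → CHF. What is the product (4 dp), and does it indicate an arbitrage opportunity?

0.9845 (arbitrage exists)

Around CHF → SEK → USD → CHF: 1 ÷ 0.092085 × 0.099039 ÷ 1.0925 = 0.984455
Product < 1; profitable direction is CHF → USD → SEK → CHF.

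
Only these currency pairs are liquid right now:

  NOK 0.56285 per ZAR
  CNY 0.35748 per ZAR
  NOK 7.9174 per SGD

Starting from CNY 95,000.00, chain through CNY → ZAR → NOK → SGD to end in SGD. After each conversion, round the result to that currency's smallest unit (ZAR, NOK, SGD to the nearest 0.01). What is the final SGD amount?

CNY 95,000.00 ÷ 0.35748 = ZAR 265,749.13
ZAR 265,749.13 × 0.56285 = NOK 149,576.90
NOK 149,576.90 ÷ 7.9174 = SGD 18,892.17

SGD 18,892.17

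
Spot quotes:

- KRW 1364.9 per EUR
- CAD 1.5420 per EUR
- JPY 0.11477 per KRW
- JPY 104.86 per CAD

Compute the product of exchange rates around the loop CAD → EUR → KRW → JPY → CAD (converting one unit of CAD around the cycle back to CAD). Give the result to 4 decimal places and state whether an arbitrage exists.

0.9688 (arbitrage exists)

Around CAD → EUR → KRW → JPY → CAD: 1 ÷ 1.5420 × 1364.9 × 0.11477 ÷ 104.86 = 0.968802
Product < 1; profitable direction is CAD → JPY → KRW → EUR → CAD.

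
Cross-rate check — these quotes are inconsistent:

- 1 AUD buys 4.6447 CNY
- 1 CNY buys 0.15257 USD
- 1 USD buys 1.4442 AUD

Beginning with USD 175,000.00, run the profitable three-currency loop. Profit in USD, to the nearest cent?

Profitable loop is USD → AUD → CNY → USD:
USD 175,000.00 × 1.4442 = AUD 252,735.00
AUD 252,735.00 × 4.6447 = CNY 1,173,878.25
CNY 1,173,878.25 × 0.15257 = USD 179,098.61
Profit = USD 179,098.61 − USD 175,000.00

Profit: USD 4,098.61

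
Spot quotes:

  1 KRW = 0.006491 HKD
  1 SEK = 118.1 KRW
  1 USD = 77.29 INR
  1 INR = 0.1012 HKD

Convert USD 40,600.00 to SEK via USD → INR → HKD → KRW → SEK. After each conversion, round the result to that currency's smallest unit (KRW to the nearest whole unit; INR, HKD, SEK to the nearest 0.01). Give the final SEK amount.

USD 40,600.00 × 77.29 = INR 3,137,974.00
INR 3,137,974.00 × 0.1012 = HKD 317,562.97
HKD 317,562.97 ÷ 0.006491 = KRW 48,923,582
KRW 48,923,582 ÷ 118.1 = SEK 414,255.56

SEK 414,255.56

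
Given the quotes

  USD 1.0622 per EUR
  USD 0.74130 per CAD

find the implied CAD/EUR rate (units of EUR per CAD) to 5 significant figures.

1 CAD × 0.74130 = 0.7413 USD
0.7413 USD ÷ 1.0622 = 0.697891 EUR

CAD/EUR = 0.69789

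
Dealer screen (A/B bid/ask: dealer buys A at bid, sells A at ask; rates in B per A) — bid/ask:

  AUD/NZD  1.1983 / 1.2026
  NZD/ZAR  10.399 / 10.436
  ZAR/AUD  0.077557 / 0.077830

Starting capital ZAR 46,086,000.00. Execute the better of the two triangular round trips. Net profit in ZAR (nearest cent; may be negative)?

Net profit: ZAR 1,094,953.68

Best loop ZAR → NZD → AUD → ZAR:
ZAR 46,086,000.00 ÷ 10.436 (buy NZD at ask) = NZD 4,416,059.79
NZD 4,416,059.79 ÷ 1.2026 (buy AUD at ask) = AUD 3,672,093.62
AUD 3,672,093.62 ÷ 0.077830 (buy ZAR at ask) = ZAR 47,180,953.68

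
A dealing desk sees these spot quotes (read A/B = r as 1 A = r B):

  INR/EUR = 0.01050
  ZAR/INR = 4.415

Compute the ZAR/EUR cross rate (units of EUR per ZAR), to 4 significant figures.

ZAR/EUR = 0.04636

1 ZAR × 4.415 = 4.415 INR
4.415 INR × 0.01050 = 0.0463575 EUR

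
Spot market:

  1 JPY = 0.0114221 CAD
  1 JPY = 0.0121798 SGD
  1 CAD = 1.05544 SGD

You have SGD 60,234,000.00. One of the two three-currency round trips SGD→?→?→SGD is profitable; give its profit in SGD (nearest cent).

Profit: SGD 621,852.98

Profitable loop is SGD → CAD → JPY → SGD:
SGD 60,234,000.00 ÷ 1.05544 = CAD 57,070,037.14
CAD 57,070,037.14 ÷ 0.0114221 = JPY 4,996,457,494
JPY 4,996,457,494 × 0.0121798 = SGD 60,855,852.98
Profit = SGD 60,855,852.98 − SGD 60,234,000.00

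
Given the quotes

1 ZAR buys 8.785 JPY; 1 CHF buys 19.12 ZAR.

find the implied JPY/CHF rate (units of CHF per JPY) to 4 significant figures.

JPY/CHF = 0.005953

1 JPY ÷ 8.785 = 0.11383 ZAR
0.11383 ZAR ÷ 19.12 = 0.00595347 CHF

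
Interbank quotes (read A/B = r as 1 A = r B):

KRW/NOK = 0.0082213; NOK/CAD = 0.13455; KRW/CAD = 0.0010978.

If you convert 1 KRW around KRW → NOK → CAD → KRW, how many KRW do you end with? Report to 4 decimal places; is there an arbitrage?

Around KRW → NOK → CAD → KRW: 1 × 0.0082213 × 0.13455 ÷ 0.0010978 = 1.007630
Product > 1; profitable direction is KRW → NOK → CAD → KRW.

1.0076 (arbitrage exists)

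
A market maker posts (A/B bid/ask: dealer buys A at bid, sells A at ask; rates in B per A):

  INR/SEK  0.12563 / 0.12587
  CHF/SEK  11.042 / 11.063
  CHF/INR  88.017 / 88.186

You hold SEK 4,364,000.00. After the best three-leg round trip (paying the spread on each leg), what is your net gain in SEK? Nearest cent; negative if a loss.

Net result: SEK -2,139.71 (no profitable arbitrage after spreads)

Best loop SEK → CHF → INR → SEK:
SEK 4,364,000.00 ÷ 11.063 (buy CHF at ask) = CHF 394,468.05
CHF 394,468.05 × 88.017 (sell CHF at bid) = INR 34,719,894.06
INR 34,719,894.06 × 0.12563 (sell INR at bid) = SEK 4,361,860.29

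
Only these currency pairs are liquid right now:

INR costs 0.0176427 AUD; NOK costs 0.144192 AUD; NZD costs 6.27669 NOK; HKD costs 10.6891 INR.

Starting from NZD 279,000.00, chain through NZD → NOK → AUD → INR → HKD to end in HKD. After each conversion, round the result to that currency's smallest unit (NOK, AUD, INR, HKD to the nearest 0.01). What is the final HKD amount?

NZD 279,000.00 × 6.27669 = NOK 1,751,196.51
NOK 1,751,196.51 × 0.144192 = AUD 252,508.53
AUD 252,508.53 ÷ 0.0176427 = INR 14,312,351.85
INR 14,312,351.85 ÷ 10.6891 = HKD 1,338,966.97

HKD 1,338,966.97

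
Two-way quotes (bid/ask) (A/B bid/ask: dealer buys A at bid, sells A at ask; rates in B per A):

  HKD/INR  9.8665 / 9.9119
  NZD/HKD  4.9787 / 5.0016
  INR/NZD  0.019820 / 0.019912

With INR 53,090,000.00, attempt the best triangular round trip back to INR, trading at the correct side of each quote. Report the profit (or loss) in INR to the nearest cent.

Best loop INR → HKD → NZD → INR:
INR 53,090,000.00 ÷ 9.9119 (buy HKD at ask) = HKD 5,356,188.02
HKD 5,356,188.02 ÷ 5.0016 (buy NZD at ask) = NZD 1,070,894.92
NZD 1,070,894.92 ÷ 0.019912 (buy INR at ask) = INR 53,781,383.93

Net profit: INR 691,383.93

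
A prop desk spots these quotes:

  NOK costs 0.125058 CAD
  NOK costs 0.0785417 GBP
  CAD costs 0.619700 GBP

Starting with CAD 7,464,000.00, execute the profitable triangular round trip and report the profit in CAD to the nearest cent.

Profitable loop is CAD → NOK → GBP → CAD:
CAD 7,464,000.00 ÷ 0.125058 = NOK 59,684,306.48
NOK 59,684,306.48 × 0.0785417 = GBP 4,687,706.89
GBP 4,687,706.89 ÷ 0.619700 = CAD 7,564,477.80
Profit = CAD 7,564,477.80 − CAD 7,464,000.00

Profit: CAD 100,477.80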